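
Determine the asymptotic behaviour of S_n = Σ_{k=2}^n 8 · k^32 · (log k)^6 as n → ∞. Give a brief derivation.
S_n ~ 8 · n^33 · (log n)^6 / 33

By integral comparison, S_n = ∫_1^n 8 · x^32 · (log x)^6 dx + O(n^32 · (log n)^6). For the integral, the leading term of ∫_1^n x^32 (log x)^6 dx is n^33/33 · (log n)^6 (by repeated integration by parts; each step lowers the log-exponent and produces a relatively O(1/log n) correction). Hence S_n ~ 8 · n^33 · (log n)^6 / 33.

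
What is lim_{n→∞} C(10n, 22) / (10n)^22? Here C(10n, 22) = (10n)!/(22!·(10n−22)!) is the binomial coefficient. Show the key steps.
lim = 1/22! = 1/1124000727777607680000

With N = 10n → ∞: C(N, 22) / N^22 = [N(N−1)…(N−21)] / (22! · N^22) = (1/22!) · 1 · (1 − 1/(10n)) · … · (1 − 21/(10n)). Each factor → 1 as N → ∞, so the limit is 1/22! = 1/1124000727777607680000.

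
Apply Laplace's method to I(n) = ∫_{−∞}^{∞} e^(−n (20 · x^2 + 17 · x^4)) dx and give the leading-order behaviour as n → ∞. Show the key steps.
I(n) ~ sqrt(π/(20n))

φ(x) = 20 · x^2 + 17 · x^4 has its unique global minimum at x* = 0 (since φ'(x) = 40x + 68x^3 = 0 only at x = 0 for real x with both coefficients positive, and φ → ∞ as |x| → ∞). At x* = 0, φ(0) = 0 and φ''(0) = 40. Laplace's method then gives
  I(n) ~ sqrt(2π / (n · φ''(0))) · e^(−n φ(0)) = sqrt(2π / (40n)) = sqrt(π/(20n)).
The 17 · x^4 term contributes only at subleading order (an O(1/n) relative correction).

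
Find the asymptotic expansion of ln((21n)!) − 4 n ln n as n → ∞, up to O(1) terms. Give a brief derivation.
ln((21n)!) − 4 n ln n = 17 n ln n + 21(ln 21 − 1) n + (1/2) ln(2π·21n) + O(1/n)

Stirling: ln((21n)!) = 21n ln(21n) − 21n + (1/2) ln(2π·21n) + O(1/n).
Expand 21n ln(21n) = 21n (ln n + ln 21) = 21n ln n + 21n ln 21.
Subtract 4n ln n: leading term is (21 − 4) n ln n = 17 n ln n. The next term is 21n ln 21 − 21n = 21(ln 21 − 1) n. Then the (1/2) ln(2π·21n) correction.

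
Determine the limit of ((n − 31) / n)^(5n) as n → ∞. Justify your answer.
lim = e^(−155)

Rewrite as (1 − 31/n)^(5n). By the standard limit (1 + x/n)^n → e^x, we have (1 − 31/n)^n → e^(−31), and raising to the 5th power gives e^(−155).
More precisely, ln[(1 − 31/n)^(5n)] = 5n · ln(1 − 31/n) = 5n · (-31/n + O(1/n^2)) = -155 + O(1/n) → -155.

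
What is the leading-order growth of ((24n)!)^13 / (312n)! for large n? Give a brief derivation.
((24n)!)^13/(312n)! ~ ((2π·24n)^(12/2) / sqrt(13)) · 13^(−13·24n)  →  0

Write N = 24n. Stirling: N! ~ sqrt(2π N)(N/e)^N and (13N)! ~ sqrt(2π·13N)·(13N/e)^(13N).
  (N!)^13/(13N)! ~ (2π N)^(13/2) (N/e)^(13N) / [sqrt(2π·13N) (13N/e)^(13N)]
     = (2π N)^(13/2) / sqrt(2π·13N) · (N/(13N))^(13N)
     = (2π N)^((13−1)/2) / sqrt(13) · 13^(−13N).
Since 13^13 > 1, the factor 13^(−13N) decays exponentially, so the ratio → 0. Substituting N = 24n gives the stated form.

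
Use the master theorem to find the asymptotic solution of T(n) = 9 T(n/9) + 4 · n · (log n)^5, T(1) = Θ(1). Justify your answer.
T(n) = Θ(n · (log n)^6)

Here log_9 9 = 1 and f(n) = 4 · n · (log n)^5 = Θ(n^(log_9 9) · (log n)^5). This is the extended Case 2 of the master theorem (f matches the critical exponent up to log factors), giving T(n) = Θ(n^(log_9 9) · (log n)^(5+1)) = Θ(n · (log n)^6).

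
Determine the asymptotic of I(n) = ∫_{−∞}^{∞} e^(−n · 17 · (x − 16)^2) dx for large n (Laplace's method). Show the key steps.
I(n) = sqrt(π/(17n))

Here φ(x) = 17 · (x − 16)^2 has its unique minimum at x* = 16 with φ(x*) = 0 and φ''(x*) = 34. Laplace's method gives
  I(n) ~ e^(−n φ(x*)) · sqrt(2π / (n · φ''(x*))) = sqrt(2π / (34n)) = sqrt(π/(17n)).
This is exact: substituting u = (x − 16)·sqrt(17n) gives I(n) = (1/sqrt(17n)) ∫_{−∞}^{∞} e^(−u^2) du = sqrt(π/(17n)).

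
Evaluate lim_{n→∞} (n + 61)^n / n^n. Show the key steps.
lim = e^61

Rewrite as (1 + 61/n)^(n). By the standard limit (1 + x/n)^n → e^x, we have (1 + 61/n)^n → e^61, and raising to the 1st power gives e^61.
More precisely, ln[(1 + 61/n)^(n)] = n · ln(1 + 61/n) = n · (61/n + O(1/n^2)) = 61 + O(1/n) → 61.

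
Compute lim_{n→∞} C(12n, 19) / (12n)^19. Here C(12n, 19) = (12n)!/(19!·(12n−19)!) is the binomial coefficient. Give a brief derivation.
lim = 1/19! = 1/121645100408832000

With N = 12n → ∞: C(N, 19) / N^19 = [N(N−1)…(N−18)] / (19! · N^19) = (1/19!) · 1 · (1 − 1/(12n)) · … · (1 − 18/(12n)). Each factor → 1 as N → ∞, so the limit is 1/19! = 1/121645100408832000.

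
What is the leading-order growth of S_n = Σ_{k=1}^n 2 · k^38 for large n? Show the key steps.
S_n ~ 2 · n^39 / 39

By integral comparison (Euler-Maclaurin), Σ_{k=1}^n 2 · k^38 = 2 · ∫_0^n x^38 dx + O(n^38) = 2 · n^39/39 + O(n^38). (Equivalently, Faulhaber's formula gives the same leading term.)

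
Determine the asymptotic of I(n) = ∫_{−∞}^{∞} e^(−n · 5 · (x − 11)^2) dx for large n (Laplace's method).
I(n) = sqrt(π/(5n))

Here φ(x) = 5 · (x − 11)^2 has its unique minimum at x* = 11 with φ(x*) = 0 and φ''(x*) = 10. Laplace's method gives
  I(n) ~ e^(−n φ(x*)) · sqrt(2π / (n · φ''(x*))) = sqrt(2π / (10n)) = sqrt(π/(5n)).
This is exact: substituting u = (x − 11)·sqrt(5n) gives I(n) = (1/sqrt(5n)) ∫_{−∞}^{∞} e^(−u^2) du = sqrt(π/(5n)).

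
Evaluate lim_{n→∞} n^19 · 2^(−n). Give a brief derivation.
lim = 0

Exponentials with base > 1 dominate every fixed polynomial: for any fixed c, n^c / 2^n → 0 as n → ∞ (e.g. by the ratio test, or by writing 2^n = e^(n ln 2) and noting e^(n ln 2) / n^c → ∞). Hence n^19 · 2^(−n) = n^19 / 2^n → 0.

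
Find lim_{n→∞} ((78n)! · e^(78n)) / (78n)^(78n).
lim = ∞

Stirling: (78n)! ~ sqrt(2π·78n) · (78n/e)^(78n). Hence
  (78n)! · e^(78n) / (78n)^(78n) ~ sqrt(2π·78n) = sqrt(2π·78) · sqrt(n) → ∞.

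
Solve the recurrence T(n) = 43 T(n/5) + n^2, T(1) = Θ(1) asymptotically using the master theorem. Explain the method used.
T(n) = Θ(n^(log_5 43))

Master theorem: compare f(n) = n^2 to n^(log_5 43) where log_5 43 ≈ 2.337. Since 2 < log_5 43, we have f(n) = O(n^(log_5 43 − ε)) for some ε > 0 — Case 1. Hence T(n) = Θ(n^(log_5 43)).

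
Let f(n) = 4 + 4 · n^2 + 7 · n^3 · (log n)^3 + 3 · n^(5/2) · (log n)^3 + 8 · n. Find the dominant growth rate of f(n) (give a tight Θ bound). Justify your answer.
f(n) ∈ Θ(n^3 · (log n)^3)

Compare the terms by growth order. For large n, n^a · (log n)^b dominates n^a' · (log n)^b' iff a > a', or (a = a' and b > b'). Ranking the 5 terms shows the dominant one is 7 · n^3 · (log n)^3. Hence f(n) ∈ Θ(n^3 · (log n)^3).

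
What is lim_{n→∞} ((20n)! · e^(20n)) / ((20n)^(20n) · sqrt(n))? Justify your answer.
lim = sqrt(2π·20)

Stirling: (20n)! ~ sqrt(2π·20n) · (20n/e)^(20n). Hence
  (20n)! · e^(20n) / (20n)^(20n) ~ sqrt(2π·20n).
Dividing by sqrt(n): sqrt(2π·20n) / sqrt(n) = sqrt(2π·20) · n^((1−1)/2), so the limit is sqrt(2π·20).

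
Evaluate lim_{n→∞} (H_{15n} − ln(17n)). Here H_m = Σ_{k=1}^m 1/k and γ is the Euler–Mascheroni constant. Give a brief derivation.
lim = ln(15/17) + γ

By Euler-Maclaurin, H_m = ln m + γ + O(1/m). So
  H_{15n} − ln(17n) = ln(15n) + γ − ln(17n) + O(1/n)
                       = ln(15/17) + γ + O(1/n).
Hence the limit is ln(15/17) + γ.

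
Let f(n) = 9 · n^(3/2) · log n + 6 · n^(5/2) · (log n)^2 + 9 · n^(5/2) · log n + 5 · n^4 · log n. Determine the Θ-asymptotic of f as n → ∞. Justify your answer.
f(n) ∈ Θ(n^4 · log n)

Compare the terms by growth order. For large n, n^a · (log n)^b dominates n^a' · (log n)^b' iff a > a', or (a = a' and b > b'). Ranking the 4 terms shows the dominant one is 5 · n^4 · log n. Hence f(n) ∈ Θ(n^4 · log n).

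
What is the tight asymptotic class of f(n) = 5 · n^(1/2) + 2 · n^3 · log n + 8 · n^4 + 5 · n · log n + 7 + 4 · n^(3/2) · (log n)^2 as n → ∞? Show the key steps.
f(n) ∈ Θ(n^4)

Compare the terms by growth order. For large n, n^a · (log n)^b dominates n^a' · (log n)^b' iff a > a', or (a = a' and b > b'). Ranking the 6 terms shows the dominant one is 8 · n^4. Hence f(n) ∈ Θ(n^4).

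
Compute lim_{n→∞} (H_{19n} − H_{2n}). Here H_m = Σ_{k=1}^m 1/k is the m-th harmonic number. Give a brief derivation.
lim = ln(19/2)

Euler-Maclaurin gives H_m = ln m + γ + 1/(2m) + O(1/m^2). The γ and O(1/m) terms cancel in the difference:
  H_{19n} − H_{2n} = ln(19n) − ln(2n) + O(1/n) = ln(19/2) + O(1/n).
Hence the limit is ln(19/2).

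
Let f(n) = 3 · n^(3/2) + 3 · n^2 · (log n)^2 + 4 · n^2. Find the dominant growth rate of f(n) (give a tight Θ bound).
f(n) ∈ Θ(n^2 · (log n)^2)

Compare the terms by growth order. For large n, n^a · (log n)^b dominates n^a' · (log n)^b' iff a > a', or (a = a' and b > b'). Ranking the 3 terms shows the dominant one is 3 · n^2 · (log n)^2. Hence f(n) ∈ Θ(n^2 · (log n)^2).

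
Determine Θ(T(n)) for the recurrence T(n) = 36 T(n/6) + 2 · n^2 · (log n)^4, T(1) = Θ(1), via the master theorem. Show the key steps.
T(n) = Θ(n^2 · (log n)^5)

Here log_6 36 = 2 and f(n) = 2 · n^2 · (log n)^4 = Θ(n^(log_6 36) · (log n)^4). This is the extended Case 2 of the master theorem (f matches the critical exponent up to log factors), giving T(n) = Θ(n^(log_6 36) · (log n)^(4+1)) = Θ(n^2 · (log n)^5).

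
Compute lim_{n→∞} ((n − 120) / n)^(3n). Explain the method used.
lim = e^(−360)

Rewrite as (1 − 120/n)^(3n). By the standard limit (1 + x/n)^n → e^x, we have (1 − 120/n)^n → e^(−120), and raising to the 3rd power gives e^(−360).
More precisely, ln[(1 − 120/n)^(3n)] = 3n · ln(1 − 120/n) = 3n · (-120/n + O(1/n^2)) = -360 + O(1/n) → -360.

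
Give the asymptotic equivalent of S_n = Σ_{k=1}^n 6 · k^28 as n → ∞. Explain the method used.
S_n ~ 6 · n^29 / 29

By integral comparison (Euler-Maclaurin), Σ_{k=1}^n 6 · k^28 = 6 · ∫_0^n x^28 dx + O(n^28) = 6 · n^29/29 + O(n^28). (Equivalently, Faulhaber's formula gives the same leading term.)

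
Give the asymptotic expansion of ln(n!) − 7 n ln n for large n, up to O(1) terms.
ln(n!) − 7 n ln n = −6 n ln n − n + (1/2) ln(2π n) + O(1/n)

Stirling: ln((n)!) = n ln(n) − n + (1/2) ln(2π·n) + O(1/n).
Here n ln(n) = n ln n.
Subtract 7n ln n: leading term is (1 − 7) n ln n = −6 n ln n. The next term is −n. Then the (1/2) ln(2π·n) correction.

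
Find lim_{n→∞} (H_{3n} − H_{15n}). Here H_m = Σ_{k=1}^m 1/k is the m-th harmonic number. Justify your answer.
lim = ln(3/15) = −ln 5

Euler-Maclaurin gives H_m = ln m + γ + 1/(2m) + O(1/m^2). The γ and O(1/m) terms cancel in the difference:
  H_{3n} − H_{15n} = ln(3n) − ln(15n) + O(1/n) = ln(3/15) + O(1/n).
Hence the limit is ln(3/15) = −ln 5.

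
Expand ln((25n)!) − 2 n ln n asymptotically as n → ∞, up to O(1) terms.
ln((25n)!) − 2 n ln n = 23 n ln n + 25(ln 25 − 1) n + (1/2) ln(2π·25n) + O(1/n)

Stirling: ln((25n)!) = 25n ln(25n) − 25n + (1/2) ln(2π·25n) + O(1/n).
Expand 25n ln(25n) = 25n (ln n + ln 25) = 25n ln n + 25n ln 25.
Subtract 2n ln n: leading term is (25 − 2) n ln n = 23 n ln n. The next term is 25n ln 25 − 25n = 25(ln 25 − 1) n. Then the (1/2) ln(2π·25n) correction.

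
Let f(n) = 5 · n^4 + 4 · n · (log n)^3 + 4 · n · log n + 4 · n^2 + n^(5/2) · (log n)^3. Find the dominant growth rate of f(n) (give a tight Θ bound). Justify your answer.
f(n) ∈ Θ(n^4)

Compare the terms by growth order. For large n, n^a · (log n)^b dominates n^a' · (log n)^b' iff a > a', or (a = a' and b > b'). Ranking the 5 terms shows the dominant one is 5 · n^4. Hence f(n) ∈ Θ(n^4).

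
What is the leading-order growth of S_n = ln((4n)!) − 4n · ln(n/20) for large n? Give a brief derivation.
S_n ~ 4n · (ln 80 − 1) + O(ln n)

Stirling: ln((4n)!) = 4n ln(4n) − 4n + O(ln n).
  S_n = 4n ln(4n) − 4n − 4n ln(n/20) + O(ln n)
      = 4n ln(4n) − 4n ln n + 4n ln 20 − 4n + O(ln n)
      = 4n ln 4 + 4n ln 20 − 4n + O(ln n)
      = 4n (ln 80 − 1) + O(ln n).
Numerically ln(80) − 1 ≈ 3.3820.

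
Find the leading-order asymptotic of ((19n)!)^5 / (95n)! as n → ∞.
((19n)!)^5/(95n)! ~ ((2π·19n)^(4/2) / sqrt(5)) · 5^(−5·19n)  →  0

Write N = 19n. Stirling: N! ~ sqrt(2π N)(N/e)^N and (5N)! ~ sqrt(2π·5N)·(5N/e)^(5N).
  (N!)^5/(5N)! ~ (2π N)^(5/2) (N/e)^(5N) / [sqrt(2π·5N) (5N/e)^(5N)]
     = (2π N)^(5/2) / sqrt(2π·5N) · (N/(5N))^(5N)
     = (2π N)^((5−1)/2) / sqrt(5) · 5^(−5N).
Since 5^5 > 1, the factor 5^(−5N) decays exponentially, so the ratio → 0. Substituting N = 19n gives the stated form.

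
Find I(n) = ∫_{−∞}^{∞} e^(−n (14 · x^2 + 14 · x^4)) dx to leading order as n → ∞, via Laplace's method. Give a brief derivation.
I(n) ~ sqrt(π/(14n))

φ(x) = 14 · x^2 + 14 · x^4 has its unique global minimum at x* = 0 (since φ'(x) = 28x + 56x^3 = 0 only at x = 0 for real x with both coefficients positive, and φ → ∞ as |x| → ∞). At x* = 0, φ(0) = 0 and φ''(0) = 28. Laplace's method then gives
  I(n) ~ sqrt(2π / (n · φ''(0))) · e^(−n φ(0)) = sqrt(2π / (28n)) = sqrt(π/(14n)).
The 14 · x^4 term contributes only at subleading order (an O(1/n) relative correction).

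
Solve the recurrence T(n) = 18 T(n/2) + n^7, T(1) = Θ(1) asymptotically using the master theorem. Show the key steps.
T(n) = Θ(n^7)

log_2 18 ≈ 4.170. f(n) = n^7 dominates n^(log_2 18) since 7 > 4.170, and the regularity condition a·f(n/b) = 18·(n/2)^7 = (18/128)·n^7 ≤ c·f(n) holds with c = 18/128 ≈ 0.141 < 1. So this is Case 3: T(n) = Θ(f(n)) = Θ(n^7).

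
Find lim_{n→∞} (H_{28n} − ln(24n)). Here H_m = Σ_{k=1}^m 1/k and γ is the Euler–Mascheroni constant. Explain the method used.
lim = ln(7/6) + γ

By Euler-Maclaurin, H_m = ln m + γ + O(1/m). So
  H_{28n} − ln(24n) = ln(28n) + γ − ln(24n) + O(1/n)
                       = ln(28/24) + γ + O(1/n).
Hence the limit is ln(28/24) + γ (= ln(7/6)).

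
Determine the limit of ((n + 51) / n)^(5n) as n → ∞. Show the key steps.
lim = e^255

Rewrite as (1 + 51/n)^(5n). By the standard limit (1 + x/n)^n → e^x, we have (1 + 51/n)^n → e^51, and raising to the 5th power gives e^255.
More precisely, ln[(1 + 51/n)^(5n)] = 5n · ln(1 + 51/n) = 5n · (51/n + O(1/n^2)) = 255 + O(1/n) → 255.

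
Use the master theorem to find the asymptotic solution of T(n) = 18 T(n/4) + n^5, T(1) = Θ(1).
T(n) = Θ(n^5)

log_4 18 ≈ 2.085. f(n) = n^5 dominates n^(log_4 18) since 5 > 2.085, and the regularity condition a·f(n/b) = 18·(n/4)^5 = (18/1024)·n^5 ≤ c·f(n) holds with c = 18/1024 ≈ 0.0176 < 1. So this is Case 3: T(n) = Θ(f(n)) = Θ(n^5).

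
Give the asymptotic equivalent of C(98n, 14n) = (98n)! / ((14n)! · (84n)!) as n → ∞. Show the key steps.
C(98n, 14n) ~ (823543/46656)^(14n) · sqrt(7/(12π·14n))

Write N = 14n. Apply Stirling to each factorial:
  (7N)! ~ sqrt(2π·7N) · (7N/e)^(7N),
  N! ~ sqrt(2π N) · (N/e)^N,
  (6N)! ~ sqrt(2π·6N) · (6N/e)^(6N).
The exponential factors combine to (7N)^(7N) / (N^N · (6N)^(6N)) = 7^(7N)/6^(6N) = (7^7/6^6)^N = (823543/46656)^N.
The square-root prefactors combine to sqrt(2π·7N) / (sqrt(2π N)·sqrt(2π·6N)) = sqrt(7 / (2π·6·N)) = sqrt(7/(12π·14n)).
Substituting N = 14n: C(98n, 14n) ~ (823543/46656)^(14n) · sqrt(7/(12π·14n)).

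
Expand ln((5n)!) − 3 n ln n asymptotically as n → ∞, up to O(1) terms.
ln((5n)!) − 3 n ln n = 2 n ln n + 5(ln 5 − 1) n + (1/2) ln(2π·5n) + O(1/n)

Stirling: ln((5n)!) = 5n ln(5n) − 5n + (1/2) ln(2π·5n) + O(1/n).
Expand 5n ln(5n) = 5n (ln n + ln 5) = 5n ln n + 5n ln 5.
Subtract 3n ln n: leading term is (5 − 3) n ln n = 2 n ln n. The next term is 5n ln 5 − 5n = 5(ln 5 − 1) n. Then the (1/2) ln(2π·5n) correction.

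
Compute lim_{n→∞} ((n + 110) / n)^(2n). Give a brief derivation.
lim = e^220

Rewrite as (1 + 110/n)^(2n). By the standard limit (1 + x/n)^n → e^x, we have (1 + 110/n)^n → e^110, and raising to the 2nd power gives e^220.
More precisely, ln[(1 + 110/n)^(2n)] = 2n · ln(1 + 110/n) = 2n · (110/n + O(1/n^2)) = 220 + O(1/n) → 220.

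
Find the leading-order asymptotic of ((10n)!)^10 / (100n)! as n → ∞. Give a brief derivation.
((10n)!)^10/(100n)! ~ ((2π·10n)^(9/2) / sqrt(10)) · 10^(−10·10n)  →  0

Write N = 10n. Stirling: N! ~ sqrt(2π N)(N/e)^N and (10N)! ~ sqrt(2π·10N)·(10N/e)^(10N).
  (N!)^10/(10N)! ~ (2π N)^(10/2) (N/e)^(10N) / [sqrt(2π·10N) (10N/e)^(10N)]
     = (2π N)^(10/2) / sqrt(2π·10N) · (N/(10N))^(10N)
     = (2π N)^((10−1)/2) / sqrt(10) · 10^(−10N).
Since 10^10 > 1, the factor 10^(−10N) decays exponentially, so the ratio → 0. Substituting N = 10n gives the stated form.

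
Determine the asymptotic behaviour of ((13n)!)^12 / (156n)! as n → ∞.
((13n)!)^12/(156n)! ~ ((2π·13n)^(11/2) / sqrt(12)) · 12^(−12·13n)  →  0

Write N = 13n. Stirling: N! ~ sqrt(2π N)(N/e)^N and (12N)! ~ sqrt(2π·12N)·(12N/e)^(12N).
  (N!)^12/(12N)! ~ (2π N)^(12/2) (N/e)^(12N) / [sqrt(2π·12N) (12N/e)^(12N)]
     = (2π N)^(12/2) / sqrt(2π·12N) · (N/(12N))^(12N)
     = (2π N)^((12−1)/2) / sqrt(12) · 12^(−12N).
Since 12^12 > 1, the factor 12^(−12N) decays exponentially, so the ratio → 0. Substituting N = 13n gives the stated form.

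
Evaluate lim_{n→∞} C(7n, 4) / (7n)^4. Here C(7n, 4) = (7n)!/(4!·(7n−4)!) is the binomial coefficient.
lim = 1/4! = 1/24

With N = 7n → ∞: C(N, 4) / N^4 = [N(N−1)…(N−3)] / (4! · N^4) = (1/4!) · 1 · (1 − 1/(7n)) · (1 − 2/(7n)) · (1 − 3/(7n)). Each factor → 1 as N → ∞, so the limit is 1/4! = 1/24.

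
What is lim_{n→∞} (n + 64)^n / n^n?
lim = e^64

Rewrite as (1 + 64/n)^(n). By the standard limit (1 + x/n)^n → e^x, we have (1 + 64/n)^n → e^64, and raising to the 1st power gives e^64.
More precisely, ln[(1 + 64/n)^(n)] = n · ln(1 + 64/n) = n · (64/n + O(1/n^2)) = 64 + O(1/n) → 64.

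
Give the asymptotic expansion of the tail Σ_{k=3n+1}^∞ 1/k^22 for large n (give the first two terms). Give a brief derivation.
Σ_{k>3n} 1/k^22 = 1/(21 · (3n)^21) − 1/(2 · (3n)^22) + O(1/(3n)^23)

Compare to the integral: ∫_{3n}^∞ x^(−22) dx = [−x^(−21)/21]_{3n}^∞ = 1/((22−1)·(3n)^21). The Euler-Maclaurin correction adds −f(3n)/2 = −1/(2·(3n)^22). Euler-Maclaurin then gives
  Σ_{k>3n} 1/k^22 = ∫_{3n}^∞ dx/x^22 − 1/(2·(3n)^22) + O(1/(3n)^23).
(Equivalently this is ζ(22) − Σ_{k≤3n} 1/k^22.)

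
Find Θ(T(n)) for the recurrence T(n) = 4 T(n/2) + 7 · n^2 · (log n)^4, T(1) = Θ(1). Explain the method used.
T(n) = Θ(n^2 · (log n)^5)

Here log_2 4 = 2 and f(n) = 7 · n^2 · (log n)^4 = Θ(n^(log_2 4) · (log n)^4). This is the extended Case 2 of the master theorem (f matches the critical exponent up to log factors), giving T(n) = Θ(n^(log_2 4) · (log n)^(4+1)) = Θ(n^2 · (log n)^5).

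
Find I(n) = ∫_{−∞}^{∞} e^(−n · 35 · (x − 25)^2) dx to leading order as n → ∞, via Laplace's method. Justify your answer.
I(n) = sqrt(π/(35n))

Here φ(x) = 35 · (x − 25)^2 has its unique minimum at x* = 25 with φ(x*) = 0 and φ''(x*) = 70. Laplace's method gives
  I(n) ~ e^(−n φ(x*)) · sqrt(2π / (n · φ''(x*))) = sqrt(2π / (70n)) = sqrt(π/(35n)).
This is exact: substituting u = (x − 25)·sqrt(35n) gives I(n) = (1/sqrt(35n)) ∫_{−∞}^{∞} e^(−u^2) du = sqrt(π/(35n)).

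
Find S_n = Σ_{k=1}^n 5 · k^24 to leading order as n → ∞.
S_n ~ n^25 / 5

By integral comparison (Euler-Maclaurin), Σ_{k=1}^n 5 · k^24 = 5 · ∫_0^n x^24 dx + O(n^24) = 5 · n^25/25 = n^25 / 5 + O(n^24). (Equivalently, Faulhaber's formula gives the same leading term.)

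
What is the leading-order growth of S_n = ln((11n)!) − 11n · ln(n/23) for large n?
S_n ~ 11n · (ln 253 − 1) + O(ln n)

Stirling: ln((11n)!) = 11n ln(11n) − 11n + O(ln n).
  S_n = 11n ln(11n) − 11n − 11n ln(n/23) + O(ln n)
      = 11n ln(11n) − 11n ln n + 11n ln 23 − 11n + O(ln n)
      = 11n ln 11 + 11n ln 23 − 11n + O(ln n)
      = 11n (ln 253 − 1) + O(ln n).
Numerically ln(253) − 1 ≈ 4.5334.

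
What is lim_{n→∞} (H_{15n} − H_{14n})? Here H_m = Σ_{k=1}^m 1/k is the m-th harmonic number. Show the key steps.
lim = ln(15/14)

Euler-Maclaurin gives H_m = ln m + γ + 1/(2m) + O(1/m^2). The γ and O(1/m) terms cancel in the difference:
  H_{15n} − H_{14n} = ln(15n) − ln(14n) + O(1/n) = ln(15/14) + O(1/n).
Hence the limit is ln(15/14).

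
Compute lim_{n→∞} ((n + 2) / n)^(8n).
lim = e^16

Rewrite as (1 + 2/n)^(8n). By the standard limit (1 + x/n)^n → e^x, we have (1 + 2/n)^n → e^2, and raising to the 8th power gives e^16.
More precisely, ln[(1 + 2/n)^(8n)] = 8n · ln(1 + 2/n) = 8n · (2/n + O(1/n^2)) = 16 + O(1/n) → 16.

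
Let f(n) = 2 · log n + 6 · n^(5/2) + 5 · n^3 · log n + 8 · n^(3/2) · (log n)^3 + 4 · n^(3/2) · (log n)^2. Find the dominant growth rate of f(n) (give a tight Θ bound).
f(n) ∈ Θ(n^3 · log n)

Compare the terms by growth order. For large n, n^a · (log n)^b dominates n^a' · (log n)^b' iff a > a', or (a = a' and b > b'). Ranking the 5 terms shows the dominant one is 5 · n^3 · log n. Hence f(n) ∈ Θ(n^3 · log n).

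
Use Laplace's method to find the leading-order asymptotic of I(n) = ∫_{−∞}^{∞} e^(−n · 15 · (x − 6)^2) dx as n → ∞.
I(n) = sqrt(π/(15n))

Here φ(x) = 15 · (x − 6)^2 has its unique minimum at x* = 6 with φ(x*) = 0 and φ''(x*) = 30. Laplace's method gives
  I(n) ~ e^(−n φ(x*)) · sqrt(2π / (n · φ''(x*))) = sqrt(2π / (30n)) = sqrt(π/(15n)).
This is exact: substituting u = (x − 6)·sqrt(15n) gives I(n) = (1/sqrt(15n)) ∫_{−∞}^{∞} e^(−u^2) du = sqrt(π/(15n)).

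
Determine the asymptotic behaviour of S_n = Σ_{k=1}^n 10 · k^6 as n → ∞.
S_n ~ 10 · n^7 / 7

By integral comparison (Euler-Maclaurin), Σ_{k=1}^n 10 · k^6 = 10 · ∫_0^n x^6 dx + O(n^6) = 10 · n^7/7 + O(n^6). (Equivalently, Faulhaber's formula gives the same leading term.)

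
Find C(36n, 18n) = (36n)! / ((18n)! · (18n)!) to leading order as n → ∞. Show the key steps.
C(36n, 18n) ~ (4)^(18n) · sqrt(1/(π·18n))

Write N = 18n. Apply Stirling to each factorial:
  (2N)! ~ sqrt(2π·2N) · (2N/e)^(2N),
  N! ~ sqrt(2π N) · (N/e)^N,
  (1N)! ~ sqrt(2π·1N) · (1N/e)^(1N).
The exponential factors combine to (2N)^(2N) / (N^N · (1N)^(1N)) = 2^(2N)/1^(1N) = (2^2/1^1)^N = (4)^N.
The square-root prefactors combine to sqrt(2π·2N) / (sqrt(2π N)·sqrt(2π·1N)) = sqrt(2 / (2π·1·N)) = sqrt(1/(π·18n)).
Substituting N = 18n: C(36n, 18n) ~ (4)^(18n) · sqrt(1/(π·18n)).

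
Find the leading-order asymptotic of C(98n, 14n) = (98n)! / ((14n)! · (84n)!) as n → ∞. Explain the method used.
C(98n, 14n) ~ (823543/46656)^(14n) · sqrt(7/(12π·14n))

Write N = 14n. Apply Stirling to each factorial:
  (7N)! ~ sqrt(2π·7N) · (7N/e)^(7N),
  N! ~ sqrt(2π N) · (N/e)^N,
  (6N)! ~ sqrt(2π·6N) · (6N/e)^(6N).
The exponential factors combine to (7N)^(7N) / (N^N · (6N)^(6N)) = 7^(7N)/6^(6N) = (7^7/6^6)^N = (823543/46656)^N.
The square-root prefactors combine to sqrt(2π·7N) / (sqrt(2π N)·sqrt(2π·6N)) = sqrt(7 / (2π·6·N)) = sqrt(7/(12π·14n)).
Substituting N = 14n: C(98n, 14n) ~ (823543/46656)^(14n) · sqrt(7/(12π·14n)).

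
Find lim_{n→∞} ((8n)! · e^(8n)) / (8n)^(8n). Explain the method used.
lim = ∞

Stirling: (8n)! ~ sqrt(2π·8n) · (8n/e)^(8n). Hence
  (8n)! · e^(8n) / (8n)^(8n) ~ sqrt(2π·8n) = sqrt(2π·8) · sqrt(n) → ∞.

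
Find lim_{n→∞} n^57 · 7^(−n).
lim = 0

Exponentials with base > 1 dominate every fixed polynomial: for any fixed c, n^c / 7^n → 0 as n → ∞ (e.g. by the ratio test, or by writing 7^n = e^(n ln 7) and noting e^(n ln 7) / n^c → ∞). Hence n^57 · 7^(−n) = n^57 / 7^n → 0.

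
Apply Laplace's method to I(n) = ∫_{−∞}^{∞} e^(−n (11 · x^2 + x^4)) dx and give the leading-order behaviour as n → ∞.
I(n) ~ sqrt(π/(11n))

φ(x) = 11 · x^2 + x^4 has its unique global minimum at x* = 0 (since φ'(x) = 22x + 4x^3 = 0 only at x = 0 for real x with both coefficients positive, and φ → ∞ as |x| → ∞). At x* = 0, φ(0) = 0 and φ''(0) = 22. Laplace's method then gives
  I(n) ~ sqrt(2π / (n · φ''(0))) · e^(−n φ(0)) = sqrt(2π / (22n)) = sqrt(π/(11n)).
The x^4 term contributes only at subleading order (an O(1/n) relative correction).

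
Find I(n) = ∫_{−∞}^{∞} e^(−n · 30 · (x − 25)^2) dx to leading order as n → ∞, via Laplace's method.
I(n) = sqrt(π/(30n))

Here φ(x) = 30 · (x − 25)^2 has its unique minimum at x* = 25 with φ(x*) = 0 and φ''(x*) = 60. Laplace's method gives
  I(n) ~ e^(−n φ(x*)) · sqrt(2π / (n · φ''(x*))) = sqrt(2π / (60n)) = sqrt(π/(30n)).
This is exact: substituting u = (x − 25)·sqrt(30n) gives I(n) = (1/sqrt(30n)) ∫_{−∞}^{∞} e^(−u^2) du = sqrt(π/(30n)).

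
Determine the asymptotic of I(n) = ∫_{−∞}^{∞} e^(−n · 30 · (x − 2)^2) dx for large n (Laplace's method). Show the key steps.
I(n) = sqrt(π/(30n))

Here φ(x) = 30 · (x − 2)^2 has its unique minimum at x* = 2 with φ(x*) = 0 and φ''(x*) = 60. Laplace's method gives
  I(n) ~ e^(−n φ(x*)) · sqrt(2π / (n · φ''(x*))) = sqrt(2π / (60n)) = sqrt(π/(30n)).
This is exact: substituting u = (x − 2)·sqrt(30n) gives I(n) = (1/sqrt(30n)) ∫_{−∞}^{∞} e^(−u^2) du = sqrt(π/(30n)).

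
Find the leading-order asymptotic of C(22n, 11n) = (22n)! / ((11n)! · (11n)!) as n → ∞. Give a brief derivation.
C(22n, 11n) ~ (4)^(11n) · sqrt(1/(π·11n))

Write N = 11n. Apply Stirling to each factorial:
  (2N)! ~ sqrt(2π·2N) · (2N/e)^(2N),
  N! ~ sqrt(2π N) · (N/e)^N,
  (1N)! ~ sqrt(2π·1N) · (1N/e)^(1N).
The exponential factors combine to (2N)^(2N) / (N^N · (1N)^(1N)) = 2^(2N)/1^(1N) = (2^2/1^1)^N = (4)^N.
The square-root prefactors combine to sqrt(2π·2N) / (sqrt(2π N)·sqrt(2π·1N)) = sqrt(2 / (2π·1·N)) = sqrt(1/(π·11n)).
Substituting N = 11n: C(22n, 11n) ~ (4)^(11n) · sqrt(1/(π·11n)).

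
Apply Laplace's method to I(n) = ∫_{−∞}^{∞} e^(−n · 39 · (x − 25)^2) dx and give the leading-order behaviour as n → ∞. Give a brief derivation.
I(n) = sqrt(π/(39n))

Here φ(x) = 39 · (x − 25)^2 has its unique minimum at x* = 25 with φ(x*) = 0 and φ''(x*) = 78. Laplace's method gives
  I(n) ~ e^(−n φ(x*)) · sqrt(2π / (n · φ''(x*))) = sqrt(2π / (78n)) = sqrt(π/(39n)).
This is exact: substituting u = (x − 25)·sqrt(39n) gives I(n) = (1/sqrt(39n)) ∫_{−∞}^{∞} e^(−u^2) du = sqrt(π/(39n)).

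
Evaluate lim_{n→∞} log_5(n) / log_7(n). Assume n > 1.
lim = ln(7) / ln(5) = log_5(7)

Change of base: log_5(n) = ln n / ln 5 and log_7(n) = ln n / ln 7. The ratio is (ln n / ln 5) · (ln 7 / ln n) = ln 7 / ln 5, a constant independent of n. So the limit is ln 7 / ln 5 = log_5(7).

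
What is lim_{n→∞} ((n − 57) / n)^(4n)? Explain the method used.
lim = e^(−228)

Rewrite as (1 − 57/n)^(4n). By the standard limit (1 + x/n)^n → e^x, we have (1 − 57/n)^n → e^(−57), and raising to the 4th power gives e^(−228).
More precisely, ln[(1 − 57/n)^(4n)] = 4n · ln(1 − 57/n) = 4n · (-57/n + O(1/n^2)) = -228 + O(1/n) → -228.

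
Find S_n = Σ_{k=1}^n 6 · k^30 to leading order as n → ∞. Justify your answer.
S_n ~ 6 · n^31 / 31

By integral comparison (Euler-Maclaurin), Σ_{k=1}^n 6 · k^30 = 6 · ∫_0^n x^30 dx + O(n^30) = 6 · n^31/31 + O(n^30). (Equivalently, Faulhaber's formula gives the same leading term.)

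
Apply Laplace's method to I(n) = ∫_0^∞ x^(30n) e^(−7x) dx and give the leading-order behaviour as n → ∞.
I(n) ~ (sqrt(2π·30n) / 7) · (30n/(7e))^(30n)

Write the integrand as exp(30n ln x − 7x) and set f(x) = 30n ln x − 7x. Then f'(x) = 30n/x − 7 = 0 at x* = 30n/7, and f''(x*) = −30n/x*^2 = −7^2/(30n). Laplace's method (interior maximum) gives
  I(n) ~ e^(f(x*)) · sqrt(2π / |f''(x*)|)
        = exp(30n ln(30n/7) − 30n) · sqrt(2π · 30n / 7^2)
        = (30n/7)^(30n) e^(−30n) · sqrt(2π·30n) / 7
        = (sqrt(2π·30n) / 7) · (30n/(7e))^(30n).
This matches Γ(30n+1)/7^(30n+1) with Stirling applied to Γ.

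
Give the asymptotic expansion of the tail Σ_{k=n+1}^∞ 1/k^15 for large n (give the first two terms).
Σ_{k>n} 1/k^15 = 1/(14 · n^14) − 1/(2 · n^15) + O(1/n^16)

Compare to the integral: ∫_{n}^∞ x^(−15) dx = [−x^(−14)/14]_{n}^∞ = 1/((15−1)·n^14). The Euler-Maclaurin correction adds −f(n)/2 = −1/(2·n^15). Euler-Maclaurin then gives
  Σ_{k>n} 1/k^15 = ∫_{n}^∞ dx/x^15 − 1/(2·n^15) + O(1/n^16).
(Equivalently this is ζ(15) − Σ_{k≤n} 1/k^15.)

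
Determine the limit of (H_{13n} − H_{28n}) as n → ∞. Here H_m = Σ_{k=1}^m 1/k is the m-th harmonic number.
lim = ln(13/28)

Euler-Maclaurin gives H_m = ln m + γ + 1/(2m) + O(1/m^2). The γ and O(1/m) terms cancel in the difference:
  H_{13n} − H_{28n} = ln(13n) − ln(28n) + O(1/n) = ln(13/28) + O(1/n).
Hence the limit is ln(13/28).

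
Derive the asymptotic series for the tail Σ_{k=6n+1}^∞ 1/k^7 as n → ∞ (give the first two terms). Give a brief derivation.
Σ_{k>6n} 1/k^7 = 1/(6 · (6n)^6) − 1/(2 · (6n)^7) + O(1/(6n)^8)

Compare to the integral: ∫_{6n}^∞ x^(−7) dx = [−x^(−6)/6]_{6n}^∞ = 1/((7−1)·(6n)^6). The Euler-Maclaurin correction adds −f(6n)/2 = −1/(2·(6n)^7). Euler-Maclaurin then gives
  Σ_{k>6n} 1/k^7 = ∫_{6n}^∞ dx/x^7 − 1/(2·(6n)^7) + O(1/(6n)^8).
(Equivalently this is ζ(7) − Σ_{k≤6n} 1/k^7.)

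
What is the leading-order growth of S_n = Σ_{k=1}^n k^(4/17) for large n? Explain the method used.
S_n ~ (17/21) · n^(21/17)

Integral comparison: Σ_{k=1}^n k^(4/17) = ∫_0^n x^(4/17) dx + O(n^(4/17)). The integral is n^(1 + 4/17) / (1 + 4/17) = n^((4+17)/17) / ((4+17)/17) = (17/21) · n^(21/17).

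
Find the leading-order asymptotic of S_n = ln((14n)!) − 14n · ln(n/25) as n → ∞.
S_n ~ 14n · (ln 350 − 1) + O(ln n)

Stirling: ln((14n)!) = 14n ln(14n) − 14n + O(ln n).
  S_n = 14n ln(14n) − 14n − 14n ln(n/25) + O(ln n)
      = 14n ln(14n) − 14n ln n + 14n ln 25 − 14n + O(ln n)
      = 14n ln 14 + 14n ln 25 − 14n + O(ln n)
      = 14n (ln 350 − 1) + O(ln n).
Numerically ln(350) − 1 ≈ 4.8579.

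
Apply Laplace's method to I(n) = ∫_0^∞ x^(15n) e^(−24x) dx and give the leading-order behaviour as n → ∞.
I(n) ~ (sqrt(2π·15n) / 24) · (15n/(24e))^(15n)

Write the integrand as exp(15n ln x − 24x) and set f(x) = 15n ln x − 24x. Then f'(x) = 15n/x − 24 = 0 at x* = 15n/24, and f''(x*) = −15n/x*^2 = −24^2/(15n). Laplace's method (interior maximum) gives
  I(n) ~ e^(f(x*)) · sqrt(2π / |f''(x*)|)
        = exp(15n ln(15n/24) − 15n) · sqrt(2π · 15n / 24^2)
        = (15n/24)^(15n) e^(−15n) · sqrt(2π·15n) / 24
        = (sqrt(2π·15n) / 24) · (15n/(24e))^(15n).
This matches Γ(15n+1)/24^(15n+1) with Stirling applied to Γ.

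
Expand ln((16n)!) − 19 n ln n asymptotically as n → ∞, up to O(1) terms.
ln((16n)!) − 19 n ln n = −3 n ln n + 16(ln 16 − 1) n + (1/2) ln(2π·16n) + O(1/n)

Stirling: ln((16n)!) = 16n ln(16n) − 16n + (1/2) ln(2π·16n) + O(1/n).
Expand 16n ln(16n) = 16n (ln n + ln 16) = 16n ln n + 16n ln 16.
Subtract 19n ln n: leading term is (16 − 19) n ln n = −3 n ln n. The next term is 16n ln 16 − 16n = 16(ln 16 − 1) n. Then the (1/2) ln(2π·16n) correction.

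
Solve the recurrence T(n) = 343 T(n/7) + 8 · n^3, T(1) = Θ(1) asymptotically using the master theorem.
T(n) = Θ(n^3 log n)

log_7 343 = 3, and f(n) = 8 · n^3 = Θ(n^(log_7 343)). This is Case 2 of the master theorem: T(n) = Θ(f(n) · log n) = Θ(n^3 log n).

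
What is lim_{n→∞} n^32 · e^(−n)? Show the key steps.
lim = 0

Exponentials with base > 1 dominate every fixed polynomial: for any fixed c, n^c / e^n → 0 as n → ∞ (e.g. by the ratio test, or since e^n grows faster than any power of n). Hence n^32 · e^(−n) = n^32 / e^n → 0.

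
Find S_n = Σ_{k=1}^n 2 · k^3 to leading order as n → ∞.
S_n ~ n^4 / 2

By integral comparison (Euler-Maclaurin), Σ_{k=1}^n 2 · k^3 = 2 · ∫_0^n x^3 dx + O(n^3) = 2 · n^4/4 = n^4 / 2 + O(n^3). (Equivalently, Faulhaber's formula gives the same leading term.)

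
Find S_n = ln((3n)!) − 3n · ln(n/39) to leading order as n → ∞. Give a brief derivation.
S_n ~ 3n · (ln 117 − 1) + O(ln n)

Stirling: ln((3n)!) = 3n ln(3n) − 3n + O(ln n).
  S_n = 3n ln(3n) − 3n − 3n ln(n/39) + O(ln n)
      = 3n ln(3n) − 3n ln n + 3n ln 39 − 3n + O(ln n)
      = 3n ln 3 + 3n ln 39 − 3n + O(ln n)
      = 3n (ln 117 − 1) + O(ln n).
Numerically ln(117) − 1 ≈ 3.7622.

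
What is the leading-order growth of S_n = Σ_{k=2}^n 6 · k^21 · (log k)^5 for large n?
S_n ~ 3 · n^22 · (log n)^5 / 11

By integral comparison, S_n = ∫_1^n 6 · x^21 · (log x)^5 dx + O(n^21 · (log n)^5). For the integral, the leading term of ∫_1^n x^21 (log x)^5 dx is n^22/22 · (log n)^5 (by repeated integration by parts; each step lowers the log-exponent and produces a relatively O(1/log n) correction). Hence S_n ~ 3 · n^22 · (log n)^5 / 11.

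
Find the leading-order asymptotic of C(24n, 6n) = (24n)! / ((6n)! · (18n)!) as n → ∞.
C(24n, 6n) ~ (256/27)^(6n) · sqrt(2/(3π·6n))

Write N = 6n. Apply Stirling to each factorial:
  (4N)! ~ sqrt(2π·4N) · (4N/e)^(4N),
  N! ~ sqrt(2π N) · (N/e)^N,
  (3N)! ~ sqrt(2π·3N) · (3N/e)^(3N).
The exponential factors combine to (4N)^(4N) / (N^N · (3N)^(3N)) = 4^(4N)/3^(3N) = (4^4/3^3)^N = (256/27)^N.
The square-root prefactors combine to sqrt(2π·4N) / (sqrt(2π N)·sqrt(2π·3N)) = sqrt(4 / (2π·3·N)) = sqrt(2/(3π·6n)).
Substituting N = 6n: C(24n, 6n) ~ (256/27)^(6n) · sqrt(2/(3π·6n)).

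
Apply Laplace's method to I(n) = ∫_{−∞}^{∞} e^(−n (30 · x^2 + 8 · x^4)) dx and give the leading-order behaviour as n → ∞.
I(n) ~ sqrt(π/(30n))

φ(x) = 30 · x^2 + 8 · x^4 has its unique global minimum at x* = 0 (since φ'(x) = 60x + 32x^3 = 0 only at x = 0 for real x with both coefficients positive, and φ → ∞ as |x| → ∞). At x* = 0, φ(0) = 0 and φ''(0) = 60. Laplace's method then gives
  I(n) ~ sqrt(2π / (n · φ''(0))) · e^(−n φ(0)) = sqrt(2π / (60n)) = sqrt(π/(30n)).
The 8 · x^4 term contributes only at subleading order (an O(1/n) relative correction).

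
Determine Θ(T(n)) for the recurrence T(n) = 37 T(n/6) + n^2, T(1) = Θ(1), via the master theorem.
T(n) = Θ(n^(log_6 37))

Master theorem: compare f(n) = n^2 to n^(log_6 37) where log_6 37 ≈ 2.015. Since 2 < log_6 37, we have f(n) = O(n^(log_6 37 − ε)) for some ε > 0 — Case 1. Hence T(n) = Θ(n^(log_6 37)).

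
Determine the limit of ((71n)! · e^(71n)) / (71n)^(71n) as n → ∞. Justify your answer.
lim = ∞

Stirling: (71n)! ~ sqrt(2π·71n) · (71n/e)^(71n). Hence
  (71n)! · e^(71n) / (71n)^(71n) ~ sqrt(2π·71n) = sqrt(2π·71) · sqrt(n) → ∞.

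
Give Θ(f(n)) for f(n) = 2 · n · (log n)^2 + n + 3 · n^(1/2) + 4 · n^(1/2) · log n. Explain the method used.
f(n) ∈ Θ(n · (log n)^2)

Compare the terms by growth order. For large n, n^a · (log n)^b dominates n^a' · (log n)^b' iff a > a', or (a = a' and b > b'). Ranking the 4 terms shows the dominant one is 2 · n · (log n)^2. Hence f(n) ∈ Θ(n · (log n)^2).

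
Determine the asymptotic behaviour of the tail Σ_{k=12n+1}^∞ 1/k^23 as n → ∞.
Σ_{k>12n} 1/k^23 ~ 1/(22 · (12n)^22)

Compare to the integral: ∫_{12n}^∞ x^(−23) dx = [−x^(−22)/22]_{12n}^∞ = 1/((23−1)·(12n)^22). Euler-Maclaurin then gives
  Σ_{k>12n} 1/k^23 = ∫_{12n}^∞ dx/x^23 − 1/(2·(12n)^23) + O(1/(12n)^24).
(Equivalently this is ζ(23) − Σ_{k≤12n} 1/k^23.)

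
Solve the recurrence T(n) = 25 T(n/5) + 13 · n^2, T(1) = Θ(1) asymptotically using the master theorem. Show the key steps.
T(n) = Θ(n^2 log n)

log_5 25 = 2, and f(n) = 13 · n^2 = Θ(n^(log_5 25)). This is Case 2 of the master theorem: T(n) = Θ(f(n) · log n) = Θ(n^2 log n).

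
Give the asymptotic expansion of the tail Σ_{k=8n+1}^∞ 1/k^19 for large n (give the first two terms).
Σ_{k>8n} 1/k^19 = 1/(18 · (8n)^18) − 1/(2 · (8n)^19) + O(1/(8n)^20)

Compare to the integral: ∫_{8n}^∞ x^(−19) dx = [−x^(−18)/18]_{8n}^∞ = 1/((19−1)·(8n)^18). The Euler-Maclaurin correction adds −f(8n)/2 = −1/(2·(8n)^19). Euler-Maclaurin then gives
  Σ_{k>8n} 1/k^19 = ∫_{8n}^∞ dx/x^19 − 1/(2·(8n)^19) + O(1/(8n)^20).
(Equivalently this is ζ(19) − Σ_{k≤8n} 1/k^19.)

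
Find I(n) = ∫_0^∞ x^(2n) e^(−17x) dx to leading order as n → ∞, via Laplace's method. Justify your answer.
I(n) ~ (sqrt(2π·2n) / 17) · (2n/(17e))^(2n)

Write the integrand as exp(2n ln x − 17x) and set f(x) = 2n ln x − 17x. Then f'(x) = 2n/x − 17 = 0 at x* = 2n/17, and f''(x*) = −2n/x*^2 = −17^2/(2n). Laplace's method (interior maximum) gives
  I(n) ~ e^(f(x*)) · sqrt(2π / |f''(x*)|)
        = exp(2n ln(2n/17) − 2n) · sqrt(2π · 2n / 17^2)
        = (2n/17)^(2n) e^(−2n) · sqrt(2π·2n) / 17
        = (sqrt(2π·2n) / 17) · (2n/(17e))^(2n).
This matches Γ(2n+1)/17^(2n+1) with Stirling applied to Γ.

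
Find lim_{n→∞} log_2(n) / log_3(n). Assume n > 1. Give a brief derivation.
lim = ln(3) / ln(2) = log_2(3)

Change of base: log_2(n) = ln n / ln 2 and log_3(n) = ln n / ln 3. The ratio is (ln n / ln 2) · (ln 3 / ln n) = ln 3 / ln 2, a constant independent of n. So the limit is ln 3 / ln 2 = log_2(3).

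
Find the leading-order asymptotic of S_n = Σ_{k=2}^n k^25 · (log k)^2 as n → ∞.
S_n ~ n^26 · (log n)^2 / 26

By integral comparison, S_n = ∫_1^n x^25 · (log x)^2 dx + O(n^25 · (log n)^2). For the integral, the leading term of ∫_1^n x^25 (log x)^2 dx is n^26/26 · (log n)^2 (by repeated integration by parts; each step lowers the log-exponent and produces a relatively O(1/log n) correction). Hence S_n ~ n^26 · (log n)^2 / 26.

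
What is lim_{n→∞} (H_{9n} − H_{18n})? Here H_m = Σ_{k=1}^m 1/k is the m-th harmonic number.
lim = ln(9/18) = −ln 2

Euler-Maclaurin gives H_m = ln m + γ + 1/(2m) + O(1/m^2). The γ and O(1/m) terms cancel in the difference:
  H_{9n} − H_{18n} = ln(9n) − ln(18n) + O(1/n) = ln(9/18) + O(1/n).
Hence the limit is ln(9/18) = −ln 2.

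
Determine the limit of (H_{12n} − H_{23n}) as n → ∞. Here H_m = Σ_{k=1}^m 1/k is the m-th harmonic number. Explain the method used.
lim = ln(12/23)

Euler-Maclaurin gives H_m = ln m + γ + 1/(2m) + O(1/m^2). The γ and O(1/m) terms cancel in the difference:
  H_{12n} − H_{23n} = ln(12n) − ln(23n) + O(1/n) = ln(12/23) + O(1/n).
Hence the limit is ln(12/23).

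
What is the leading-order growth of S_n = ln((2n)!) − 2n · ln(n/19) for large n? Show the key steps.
S_n ~ 2n · (ln 38 − 1) + O(ln n)

Stirling: ln((2n)!) = 2n ln(2n) − 2n + O(ln n).
  S_n = 2n ln(2n) − 2n − 2n ln(n/19) + O(ln n)
      = 2n ln(2n) − 2n ln n + 2n ln 19 − 2n + O(ln n)
      = 2n ln 2 + 2n ln 19 − 2n + O(ln n)
      = 2n (ln 38 − 1) + O(ln n).
Numerically ln(38) − 1 ≈ 2.6376.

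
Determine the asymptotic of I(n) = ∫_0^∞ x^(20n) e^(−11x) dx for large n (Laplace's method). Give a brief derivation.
I(n) ~ (sqrt(2π·20n) / 11) · (20n/(11e))^(20n)

Write the integrand as exp(20n ln x − 11x) and set f(x) = 20n ln x − 11x. Then f'(x) = 20n/x − 11 = 0 at x* = 20n/11, and f''(x*) = −20n/x*^2 = −11^2/(20n). Laplace's method (interior maximum) gives
  I(n) ~ e^(f(x*)) · sqrt(2π / |f''(x*)|)
        = exp(20n ln(20n/11) − 20n) · sqrt(2π · 20n / 11^2)
        = (20n/11)^(20n) e^(−20n) · sqrt(2π·20n) / 11
        = (sqrt(2π·20n) / 11) · (20n/(11e))^(20n).
This matches Γ(20n+1)/11^(20n+1) with Stirling applied to Γ.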